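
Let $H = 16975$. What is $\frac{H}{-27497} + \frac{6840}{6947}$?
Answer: $\frac{70154155}{191021659} \approx 0.36726$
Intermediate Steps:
$\frac{H}{-27497} + \frac{6840}{6947} = \frac{16975}{-27497} + \frac{6840}{6947} = 16975 \left(- \frac{1}{27497}\right) + 6840 \cdot \frac{1}{6947} = - \frac{16975}{27497} + \frac{6840}{6947} = \frac{70154155}{191021659}$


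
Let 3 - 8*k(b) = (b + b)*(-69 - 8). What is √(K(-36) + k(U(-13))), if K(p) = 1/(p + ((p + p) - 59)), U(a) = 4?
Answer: 3*√3835990/668 ≈ 8.7960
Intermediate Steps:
K(p) = 1/(-59 + 3*p) (K(p) = 1/(p + (2*p - 59)) = 1/(p + (-59 + 2*p)) = 1/(-59 + 3*p))
k(b) = 3/8 + 77*b/4 (k(b) = 3/8 - (b + b)*(-69 - 8)/8 = 3/8 - 2*b*(-77)/8 = 3/8 - (-77)*b/4 = 3/8 + 77*b/4)
√(K(-36) + k(U(-13))) = √(1/(-59 + 3*(-36)) + (3/8 + (77/4)*4)) = √(1/(-59 - 108) + (3/8 + 77)) = √(1/(-167) + 619/8) = √(-1/167 + 619/8) = √(103365/1336) = 3*√3835990/668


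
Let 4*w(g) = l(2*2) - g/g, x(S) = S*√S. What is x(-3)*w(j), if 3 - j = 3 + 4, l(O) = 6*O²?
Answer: -285*I*√3/4 ≈ -123.41*I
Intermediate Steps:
j = -4 (j = 3 - (3 + 4) = 3 - 1*7 = 3 - 7 = -4)
x(S) = S^(3/2)
w(g) = 95/4 (w(g) = (6*(2*2)² - g/g)/4 = (6*4² - 1*1)/4 = (6*16 - 1)/4 = (96 - 1)/4 = (¼)*95 = 95/4)
x(-3)*w(j) = (-3)^(3/2)*(95/4) = -3*I*√3*(95/4) = -285*I*√3/4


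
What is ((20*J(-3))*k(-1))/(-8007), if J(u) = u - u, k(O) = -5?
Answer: 0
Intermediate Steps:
J(u) = 0
((20*J(-3))*k(-1))/(-8007) = ((20*0)*(-5))/(-8007) = (0*(-5))*(-1/8007) = 0*(-1/8007) = 0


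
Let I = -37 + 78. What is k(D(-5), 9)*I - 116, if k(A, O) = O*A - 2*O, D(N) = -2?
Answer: -1592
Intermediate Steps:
k(A, O) = -2*O + A*O (k(A, O) = A*O - 2*O = -2*O + A*O)
I = 41
k(D(-5), 9)*I - 116 = (9*(-2 - 2))*41 - 116 = (9*(-4))*41 - 116 = -36*41 - 116 = -1476 - 116 = -1592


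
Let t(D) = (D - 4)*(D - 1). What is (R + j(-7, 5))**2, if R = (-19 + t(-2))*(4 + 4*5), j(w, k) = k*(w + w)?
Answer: 8836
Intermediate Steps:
t(D) = (-1 + D)*(-4 + D) (t(D) = (-4 + D)*(-1 + D) = (-1 + D)*(-4 + D))
j(w, k) = 2*k*w (j(w, k) = k*(2*w) = 2*k*w)
R = -24 (R = (-19 + (4 + (-2)**2 - 5*(-2)))*(4 + 4*5) = (-19 + (4 + 4 + 10))*(4 + 20) = (-19 + 18)*24 = -1*24 = -24)
(R + j(-7, 5))**2 = (-24 + 2*5*(-7))**2 = (-24 - 70)**2 = (-94)**2 = 8836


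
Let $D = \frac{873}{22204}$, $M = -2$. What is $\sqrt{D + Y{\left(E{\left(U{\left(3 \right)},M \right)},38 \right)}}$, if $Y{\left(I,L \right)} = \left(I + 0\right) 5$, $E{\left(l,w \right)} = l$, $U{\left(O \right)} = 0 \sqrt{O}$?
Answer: $\frac{3 \sqrt{538447}}{11102} \approx 0.19829$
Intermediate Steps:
$U{\left(O \right)} = 0$
$D = \frac{873}{22204}$ ($D = 873 \cdot \frac{1}{22204} = \frac{873}{22204} \approx 0.039317$)
$Y{\left(I,L \right)} = 5 I$ ($Y{\left(I,L \right)} = I 5 = 5 I$)
$\sqrt{D + Y{\left(E{\left(U{\left(3 \right)},M \right)},38 \right)}} = \sqrt{\frac{873}{22204} + 5 \cdot 0} = \sqrt{\frac{873}{22204} + 0} = \sqrt{\frac{873}{22204}} = \frac{3 \sqrt{538447}}{11102}$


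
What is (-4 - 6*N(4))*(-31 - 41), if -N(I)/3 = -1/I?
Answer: 612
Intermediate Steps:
N(I) = 3/I (N(I) = -(-3)/I = 3/I)
(-4 - 6*N(4))*(-31 - 41) = (-4 - 18/4)*(-31 - 41) = (-4 - 18/4)*(-72) = (-4 - 6*3/4)*(-72) = (-4 - 9/2)*(-72) = -17/2*(-72) = 612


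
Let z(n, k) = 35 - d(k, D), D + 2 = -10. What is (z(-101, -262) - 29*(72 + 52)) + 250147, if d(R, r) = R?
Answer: 246848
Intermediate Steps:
D = -12 (D = -2 - 10 = -12)
z(n, k) = 35 - k
(z(-101, -262) - 29*(72 + 52)) + 250147 = ((35 - 1*(-262)) - 29*(72 + 52)) + 250147 = ((35 + 262) - 29*124) + 250147 = (297 - 3596) + 250147 = -3299 + 250147 = 246848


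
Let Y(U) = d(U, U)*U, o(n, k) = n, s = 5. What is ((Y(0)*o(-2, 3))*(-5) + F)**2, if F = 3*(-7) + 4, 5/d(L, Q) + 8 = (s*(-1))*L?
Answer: 289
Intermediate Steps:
d(L, Q) = 5/(-8 - 5*L) (d(L, Q) = 5/(-8 + (5*(-1))*L) = 5/(-8 - 5*L))
F = -17 (F = -21 + 4 = -17)
Y(U) = -5*U/(8 + 5*U) (Y(U) = (-5/(8 + 5*U))*U = -5*U/(8 + 5*U))
((Y(0)*o(-2, 3))*(-5) + F)**2 = ((-5*0/(8 + 5*0)*(-2))*(-5) - 17)**2 = ((-5*0/(8 + 0)*(-2))*(-5) - 17)**2 = ((-5*0/8*(-2))*(-5) - 17)**2 = ((-5*0*1/8*(-2))*(-5) - 17)**2 = ((0*(-2))*(-5) - 17)**2 = (0*(-5) - 17)**2 = (0 - 17)**2 = (-17)**2 = 289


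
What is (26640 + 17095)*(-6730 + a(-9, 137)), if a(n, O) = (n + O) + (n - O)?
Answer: -295123780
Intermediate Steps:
a(n, O) = 2*n (a(n, O) = (O + n) + (n - O) = 2*n)
(26640 + 17095)*(-6730 + a(-9, 137)) = (26640 + 17095)*(-6730 + 2*(-9)) = 43735*(-6730 - 18) = 43735*(-6748) = -295123780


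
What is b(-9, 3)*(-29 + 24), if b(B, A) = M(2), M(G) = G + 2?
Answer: -20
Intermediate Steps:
M(G) = 2 + G
b(B, A) = 4 (b(B, A) = 2 + 2 = 4)
b(-9, 3)*(-29 + 24) = 4*(-29 + 24) = 4*(-5) = -20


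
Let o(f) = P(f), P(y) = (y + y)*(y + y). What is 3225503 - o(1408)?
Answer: -4704353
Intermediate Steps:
P(y) = 4*y² (P(y) = (2*y)*(2*y) = 4*y²)
o(f) = 4*f²
3225503 - o(1408) = 3225503 - 4*1408² = 3225503 - 4*1982464 = 3225503 - 1*7929856 = 3225503 - 7929856 = -4704353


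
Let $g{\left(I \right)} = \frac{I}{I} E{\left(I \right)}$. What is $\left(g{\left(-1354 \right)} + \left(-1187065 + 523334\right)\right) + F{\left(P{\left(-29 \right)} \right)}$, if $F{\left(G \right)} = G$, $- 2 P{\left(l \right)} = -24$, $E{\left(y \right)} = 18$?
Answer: $-663701$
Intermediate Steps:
$P{\left(l \right)} = 12$ ($P{\left(l \right)} = \left(- \frac{1}{2}\right) \left(-24\right) = 12$)
$g{\left(I \right)} = 18$ ($g{\left(I \right)} = \frac{I}{I} 18 = 1 \cdot 18 = 18$)
$\left(g{\left(-1354 \right)} + \left(-1187065 + 523334\right)\right) + F{\left(P{\left(-29 \right)} \right)} = \left(18 + \left(-1187065 + 523334\right)\right) + 12 = \left(18 - 663731\right) + 12 = -663713 + 12 = -663701$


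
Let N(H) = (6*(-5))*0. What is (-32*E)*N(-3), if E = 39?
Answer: 0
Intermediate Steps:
N(H) = 0 (N(H) = -30*0 = 0)
(-32*E)*N(-3) = -32*39*0 = -1248*0 = 0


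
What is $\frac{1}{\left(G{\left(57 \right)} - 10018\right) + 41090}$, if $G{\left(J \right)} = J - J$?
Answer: $\frac{1}{31072} \approx 3.2183 \cdot 10^{-5}$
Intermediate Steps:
$G{\left(J \right)} = 0$
$\frac{1}{\left(G{\left(57 \right)} - 10018\right) + 41090} = \frac{1}{\left(0 - 10018\right) + 41090} = \frac{1}{-10018 + 41090} = \frac{1}{31072}$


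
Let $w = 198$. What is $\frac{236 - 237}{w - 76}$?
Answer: $- \frac{1}{122} \approx -0.0081967$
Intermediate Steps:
$\frac{236 - 237}{w - 76} = \frac{236 - 237}{198 - 76} = - \frac{1}{122}$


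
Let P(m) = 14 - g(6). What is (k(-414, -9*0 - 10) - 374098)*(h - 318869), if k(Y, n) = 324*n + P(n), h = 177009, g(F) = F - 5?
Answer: 53527324500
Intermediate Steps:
g(F) = -5 + F
P(m) = 13 (P(m) = 14 - (-5 + 6) = 14 - 1*1 = 14 - 1 = 13)
k(Y, n) = 13 + 324*n (k(Y, n) = 324*n + 13 = 13 + 324*n)
(k(-414, -9*0 - 10) - 374098)*(h - 318869) = ((13 + 324*(-9*0 - 10)) - 374098)*(177009 - 318869) = ((13 + 324*(0 - 10)) - 374098)*(-141860) = ((13 + 324*(-10)) - 374098)*(-141860) = ((13 - 3240) - 374098)*(-141860) = (-3227 - 374098)*(-141860) = -377325*(-141860) = 53527324500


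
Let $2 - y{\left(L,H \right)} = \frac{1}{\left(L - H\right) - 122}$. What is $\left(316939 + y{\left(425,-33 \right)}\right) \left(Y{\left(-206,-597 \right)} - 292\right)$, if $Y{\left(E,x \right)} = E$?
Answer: $- \frac{8838850525}{56} \approx -1.5784 \cdot 10^{8}$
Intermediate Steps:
$y{\left(L,H \right)} = 2 - \frac{1}{-122 + L - H}$ ($y{\left(L,H \right)} = 2 - \frac{1}{\left(L - H\right) - 122} = 2 - \frac{1}{-122 + L - H}$)
$\left(316939 + y{\left(425,-33 \right)}\right) \left(Y{\left(-206,-597 \right)} - 292\right) = \left(316939 + \frac{245 - 850 + 2 \left(-33\right)}{122 - 33 - 425}\right) \left(-206 - 292\right) = \left(316939 + \frac{245 - 850 - 66}{122 - 33 - 425}\right) \left(-498\right) = \left(316939 + \frac{1}{-336} \left(-671\right)\right) \left(-498\right) = \left(316939 - - \frac{671}{336}\right) \left(-498\right) = \left(316939 + \frac{671}{336}\right) \left(-498\right) = \frac{106492175}{336} \left(-498\right) = - \frac{8838850525}{56}$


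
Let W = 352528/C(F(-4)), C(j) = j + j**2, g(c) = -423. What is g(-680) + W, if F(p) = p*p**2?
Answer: -84563/252 ≈ -335.57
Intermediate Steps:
F(p) = p**3
W = 22033/252 (W = 352528/(((-4)**3*(1 + (-4)**3))) = 352528/((-64*(1 - 64))) = 352528/((-64*(-63))) = 352528/4032 = 352528*(1/4032) = 22033/252 ≈ 87.432)
g(-680) + W = -423 + 22033/252 = -84563/252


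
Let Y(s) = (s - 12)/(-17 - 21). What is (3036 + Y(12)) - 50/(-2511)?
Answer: 7623446/2511 ≈ 3036.0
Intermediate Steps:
Y(s) = 6/19 - s/38 (Y(s) = (-12 + s)/(-38) = (-12 + s)*(-1/38) = 6/19 - s/38)
(3036 + Y(12)) - 50/(-2511) = (3036 + (6/19 - 1/38*12)) - 50/(-2511) = (3036 + (6/19 - 6/19)) - 50*(-1/2511) = (3036 + 0) + 50/2511 = 3036 + 50/2511 = 7623446/2511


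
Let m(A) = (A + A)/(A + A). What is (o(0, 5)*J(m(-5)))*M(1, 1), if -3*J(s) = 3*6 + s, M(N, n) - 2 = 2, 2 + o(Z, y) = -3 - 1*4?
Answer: 228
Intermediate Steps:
m(A) = 1 (m(A) = (2*A)/((2*A)) = (2*A)*(1/(2*A)) = 1)
o(Z, y) = -9 (o(Z, y) = -2 + (-3 - 1*4) = -2 + (-3 - 4) = -2 - 7 = -9)
M(N, n) = 4 (M(N, n) = 2 + 2 = 4)
J(s) = -6 - s/3 (J(s) = -(3*6 + s)/3 = -(18 + s)/3 = -6 - s/3)
(o(0, 5)*J(m(-5)))*M(1, 1) = -9*(-6 - ⅓*1)*4 = -9*(-6 - ⅓)*4 = -9*(-19/3)*4 = 57*4 = 228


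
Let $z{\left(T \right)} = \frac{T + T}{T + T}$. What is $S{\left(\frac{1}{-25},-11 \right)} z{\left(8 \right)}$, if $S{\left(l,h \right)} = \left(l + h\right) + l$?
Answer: $- \frac{277}{25} \approx -11.08$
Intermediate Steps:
$S{\left(l,h \right)} = h + 2 l$ ($S{\left(l,h \right)} = \left(h + l\right) + l = h + 2 l$)
$z{\left(T \right)} = 1$ ($z{\left(T \right)} = \frac{2 T}{2 T} = 2 T \frac{1}{2 T} = 1$)
$S{\left(\frac{1}{-25},-11 \right)} z{\left(8 \right)} = \left(-11 + \frac{2}{-25}\right) 1 = \left(-11 + 2 \left(- \frac{1}{25}\right)\right) 1 = \left(-11 - \frac{2}{25}\right) 1 = \left(- \frac{277}{25}\right) 1 = - \frac{277}{25}$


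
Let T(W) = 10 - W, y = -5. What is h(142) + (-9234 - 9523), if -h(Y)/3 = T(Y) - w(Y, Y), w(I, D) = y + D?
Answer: -17950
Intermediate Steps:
w(I, D) = -5 + D
h(Y) = -45 + 6*Y (h(Y) = -3*((10 - Y) - (-5 + Y)) = -3*((10 - Y) + (5 - Y)) = -3*(15 - 2*Y) = -45 + 6*Y)
h(142) + (-9234 - 9523) = (-45 + 6*142) + (-9234 - 9523) = (-45 + 852) - 18757 = 807 - 18757 = -17950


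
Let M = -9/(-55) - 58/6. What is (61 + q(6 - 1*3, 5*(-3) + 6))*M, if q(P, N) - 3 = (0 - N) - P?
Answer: -21952/33 ≈ -665.21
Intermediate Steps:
q(P, N) = 3 - N - P (q(P, N) = 3 + ((0 - N) - P) = 3 + (-N - P) = 3 - N - P)
M = -1568/165 (M = -9*(-1/55) - 58*⅙ = 9/55 - 29/3 = -1568/165 ≈ -9.5030)
(61 + q(6 - 1*3, 5*(-3) + 6))*M = (61 + (3 - (5*(-3) + 6) - (6 - 1*3)))*(-1568/165) = (61 + (3 - (-15 + 6) - (6 - 3)))*(-1568/165) = (61 + (3 - 1*(-9) - 1*3))*(-1568/165) = (61 + (3 + 9 - 3))*(-1568/165) = (61 + 9)*(-1568/165) = 70*(-1568/165) = -21952/33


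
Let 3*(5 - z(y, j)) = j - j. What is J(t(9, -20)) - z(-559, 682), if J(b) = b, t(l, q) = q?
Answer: -25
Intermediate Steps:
z(y, j) = 5 (z(y, j) = 5 - (j - j)/3 = 5 - ⅓*0 = 5 + 0 = 5)
J(t(9, -20)) - z(-559, 682) = -20 - 1*5 = -20 - 5 = -25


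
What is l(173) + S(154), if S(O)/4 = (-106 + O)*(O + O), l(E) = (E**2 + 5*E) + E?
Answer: 90103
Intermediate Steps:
l(E) = E**2 + 6*E
S(O) = 8*O*(-106 + O) (S(O) = 4*((-106 + O)*(O + O)) = 4*((-106 + O)*(2*O)) = 4*(2*O*(-106 + O)) = 8*O*(-106 + O))
l(173) + S(154) = 173*(6 + 173) + 8*154*(-106 + 154) = 173*179 + 8*154*48 = 30967 + 59136 = 90103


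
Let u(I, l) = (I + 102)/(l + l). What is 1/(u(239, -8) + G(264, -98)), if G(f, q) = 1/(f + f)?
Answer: -132/2813 ≈ -0.046925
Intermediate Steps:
u(I, l) = (102 + I)/(2*l) (u(I, l) = (102 + I)/((2*l)) = (102 + I)*(1/(2*l)) = (102 + I)/(2*l))
G(f, q) = 1/(2*f)
1/(u(239, -8) + G(264, -98)) = 1/((½)*(102 + 239)/(-8) + (½)/264) = 1/((½)*(-⅛)*341 + (½)*(1/264)) = 1/(-341/16 + 1/528) = 1/(-2813/132) = -132/2813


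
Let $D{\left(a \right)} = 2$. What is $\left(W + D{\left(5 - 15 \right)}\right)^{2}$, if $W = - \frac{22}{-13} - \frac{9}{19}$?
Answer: $\frac{632025}{61009} \approx 10.36$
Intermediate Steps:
$W = \frac{301}{247}$ ($W = \left(-22\right) \left(- \frac{1}{13}\right) - \frac{9}{19} = \frac{22}{13} - \frac{9}{19} = \frac{301}{247} \approx 1.2186$)
$\left(W + D{\left(5 - 15 \right)}\right)^{2} = \left(\frac{301}{247} + 2\right)^{2} = \left(\frac{795}{247}\right)^{2} = \frac{632025}{61009}$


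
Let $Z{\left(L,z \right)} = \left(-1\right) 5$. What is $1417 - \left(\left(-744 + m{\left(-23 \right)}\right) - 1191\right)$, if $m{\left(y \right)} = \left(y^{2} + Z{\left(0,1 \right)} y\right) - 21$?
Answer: $2729$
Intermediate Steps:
$Z{\left(L,z \right)} = -5$
$m{\left(y \right)} = -21 + y^{2} - 5 y$ ($m{\left(y \right)} = \left(y^{2} - 5 y\right) - 21 = -21 + y^{2} - 5 y$)
$1417 - \left(\left(-744 + m{\left(-23 \right)}\right) - 1191\right) = 1417 - \left(\left(-744 - \left(-94 - 529\right)\right) - 1191\right) = 1417 - \left(\left(-744 + \left(-21 + 529 + 115\right)\right) - 1191\right) = 1417 - \left(\left(-744 + 623\right) - 1191\right) = 1417 - \left(-121 - 1191\right) = 1417 - -1312 = 1417 + 1312 = 2729$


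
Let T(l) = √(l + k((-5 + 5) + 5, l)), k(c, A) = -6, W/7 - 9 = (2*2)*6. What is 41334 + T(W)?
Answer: 41349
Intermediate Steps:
W = 231 (W = 63 + 7*((2*2)*6) = 63 + 7*(4*6) = 63 + 7*24 = 63 + 168 = 231)
T(l) = √(-6 + l) (T(l) = √(l - 6) = √(-6 + l))
41334 + T(W) = 41334 + √(-6 + 231) = 41334 + √225 = 41334 + 15 = 41349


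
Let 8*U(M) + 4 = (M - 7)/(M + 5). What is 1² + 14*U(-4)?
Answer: -101/4 ≈ -25.250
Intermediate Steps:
U(M) = -½ + (-7 + M)/(8*(5 + M)) (U(M) = -½ + ((M - 7)/(M + 5))/8 = -½ + ((-7 + M)/(5 + M))/8 = -½ + (-7 + M)/(8*(5 + M)))
1² + 14*U(-4) = 1² + 14*(3*(-9 - 1*(-4))/(8*(5 - 4))) = 1 + 14*((3/8)*(-9 + 4)/1) = 1 + 14*((3/8)*1*(-5)) = 1 + 14*(-15/8) = 1 - 105/4 = -101/4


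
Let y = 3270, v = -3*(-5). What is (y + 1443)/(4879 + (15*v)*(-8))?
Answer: 4713/3079 ≈ 1.5307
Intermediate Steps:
v = 15
(y + 1443)/(4879 + (15*v)*(-8)) = (3270 + 1443)/(4879 + (15*15)*(-8)) = 4713/(4879 + 225*(-8)) = 4713/(4879 - 1800) = 4713/3079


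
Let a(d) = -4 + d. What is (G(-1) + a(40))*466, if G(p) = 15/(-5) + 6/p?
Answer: 12582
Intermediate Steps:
G(p) = -3 + 6/p (G(p) = 15*(-⅕) + 6/p = -3 + 6/p)
(G(-1) + a(40))*466 = ((-3 + 6/(-1)) + (-4 + 40))*466 = ((-3 + 6*(-1)) + 36)*466 = ((-3 - 6) + 36)*466 = (-9 + 36)*466 = 27*466 = 12582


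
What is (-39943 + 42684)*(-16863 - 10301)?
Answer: -74456524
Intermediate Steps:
(-39943 + 42684)*(-16863 - 10301) = 2741*(-27164) = -74456524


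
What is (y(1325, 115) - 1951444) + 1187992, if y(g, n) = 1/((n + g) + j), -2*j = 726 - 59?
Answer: -1689519274/2213 ≈ -7.6345e+5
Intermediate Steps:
j = -667/2 (j = -(726 - 59)/2 = -½*667 = -667/2 ≈ -333.50)
y(g, n) = 1/(-667/2 + g + n) (y(g, n) = 1/((n + g) - 667/2) = 1/((g + n) - 667/2) = 1/(-667/2 + g + n))
(y(1325, 115) - 1951444) + 1187992 = (2/(-667 + 2*1325 + 2*115) - 1951444) + 1187992 = (2/(-667 + 2650 + 230) - 1951444) + 1187992 = (2/2213 - 1951444) + 1187992 = -4318545570/2213 + 1187992 = -1689519274/2213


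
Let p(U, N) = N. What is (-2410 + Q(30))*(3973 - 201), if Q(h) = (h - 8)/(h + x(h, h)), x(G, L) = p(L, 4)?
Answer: -154497348/17 ≈ -9.0881e+6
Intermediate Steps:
x(G, L) = 4
Q(h) = (-8 + h)/(4 + h) (Q(h) = (h - 8)/(h + 4) = (-8 + h)/(4 + h))
(-2410 + Q(30))*(3973 - 201) = (-2410 + (-8 + 30)/(4 + 30))*(3973 - 201) = (-2410 + 22/34)*3772 = (-2410 + (1/34)*22)*3772 = (-2410 + 11/17)*3772 = -40959/17*3772 = -154497348/17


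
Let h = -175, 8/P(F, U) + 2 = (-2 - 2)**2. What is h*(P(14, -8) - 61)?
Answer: 10575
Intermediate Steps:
P(F, U) = 4/7 (P(F, U) = 8/(-2 + (-2 - 2)**2) = 8/(-2 + (-4)**2) = 8/(-2 + 16) = 8/14 = 8*(1/14) = 4/7)
h*(P(14, -8) - 61) = -175*(4/7 - 61) = -175*(-423/7) = 10575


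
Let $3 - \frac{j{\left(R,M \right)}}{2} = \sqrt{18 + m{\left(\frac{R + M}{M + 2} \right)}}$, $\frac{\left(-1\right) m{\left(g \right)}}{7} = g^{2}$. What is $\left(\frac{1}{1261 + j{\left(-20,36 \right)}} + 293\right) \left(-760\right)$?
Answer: $- \frac{129040096139840}{579485129} - \frac{1588400 \sqrt{2}}{579485129} \approx -2.2268 \cdot 10^{5}$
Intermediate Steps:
$m{\left(g \right)} = - 7 g^{2}$
$j{\left(R,M \right)} = 6 - 2 \sqrt{18 - \frac{7 \left(M + R\right)^{2}}{\left(2 + M\right)^{2}}}$ ($j{\left(R,M \right)} = 6 - 2 \sqrt{18 - 7 \left(\frac{R + M}{M + 2}\right)^{2}} = 6 - 2 \sqrt{18 - 7 \left(\frac{M + R}{2 + M}\right)^{2}} = 6 - 2 \sqrt{18 - 7 \frac{\left(M + R\right)^{2}}{\left(2 + M\right)^{2}}} = 6 - 2 \sqrt{18 - \frac{7 \left(M + R\right)^{2}}{\left(2 + M\right)^{2}}}$)
$\left(\frac{1}{1261 + j{\left(-20,36 \right)}} + 293\right) \left(-760\right) = \left(\frac{1}{1261 + \left(6 - 2 \sqrt{18 - \frac{7 \left(36 - 20\right)^{2}}{\left(2 + 36\right)^{2}}}\right)} + 293\right) \left(-760\right) = \left(\frac{1}{1261 + \left(6 - 2 \sqrt{18 - \frac{7 \cdot 16^{2}}{1444}}\right)} + 293\right) \left(-760\right) = \left(\frac{1}{1261 + \left(6 - 2 \sqrt{18 - \frac{7}{1444} \cdot 256}\right)} + 293\right) \left(-760\right) = \left(\frac{1}{1261 + \left(6 - 2 \sqrt{18 - \frac{448}{361}}\right)} + 293\right) \left(-760\right) = \left(\frac{1}{1261 + \left(6 - 2 \sqrt{\frac{6050}{361}}\right)} + 293\right) \left(-760\right) = \left(\frac{1}{1261 + \left(6 - 2 \frac{55 \sqrt{2}}{19}\right)} + 293\right) \left(-760\right) = \left(\frac{1}{1261 + \left(6 - \frac{110 \sqrt{2}}{19}\right)} + 293\right) \left(-760\right) = \left(\frac{1}{1267 - \frac{110 \sqrt{2}}{19}} + 293\right) \left(-760\right) = \left(293 + \frac{1}{1267 - \frac{110 \sqrt{2}}{19}}\right) \left(-760\right) = -222680 - \frac{760}{1267 - \frac{110 \sqrt{2}}{19}}$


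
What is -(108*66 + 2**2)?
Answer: -7132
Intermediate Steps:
-(108*66 + 2**2) = -(7128 + 4) = -1*7132 = -7132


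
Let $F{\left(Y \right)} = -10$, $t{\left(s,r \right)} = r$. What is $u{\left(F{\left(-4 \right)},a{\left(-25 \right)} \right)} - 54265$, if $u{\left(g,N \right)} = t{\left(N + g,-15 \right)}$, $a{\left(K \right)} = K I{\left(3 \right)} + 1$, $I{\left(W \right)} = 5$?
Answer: $-54280$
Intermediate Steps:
$a{\left(K \right)} = 1 + 5 K$ ($a{\left(K \right)} = K 5 + 1 = 5 K + 1 = 1 + 5 K$)
$u{\left(g,N \right)} = -15$
$u{\left(F{\left(-4 \right)},a{\left(-25 \right)} \right)} - 54265 = -15 - 54265 = -54280$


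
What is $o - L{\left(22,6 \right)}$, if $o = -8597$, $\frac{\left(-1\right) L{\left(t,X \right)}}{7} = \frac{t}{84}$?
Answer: $- \frac{51571}{6} \approx -8595.2$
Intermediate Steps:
$L{\left(t,X \right)} = - \frac{t}{12}$ ($L{\left(t,X \right)} = - 7 \frac{t}{84} = - \frac{t}{12}$)
$o - L{\left(22,6 \right)} = -8597 - \left(- \frac{1}{12}\right) 22 = -8597 - - \frac{11}{6} = -8597 + \frac{11}{6} = - \frac{51571}{6}$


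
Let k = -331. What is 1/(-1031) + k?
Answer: -341262/1031 ≈ -331.00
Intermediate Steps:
1/(-1031) + k = 1/(-1031) - 331 = -1/1031 - 331 = -341262/1031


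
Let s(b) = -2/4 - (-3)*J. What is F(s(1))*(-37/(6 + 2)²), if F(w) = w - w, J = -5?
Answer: 0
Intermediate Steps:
s(b) = -31/2 (s(b) = -2/4 - (-3)*(-5) = -2*¼ - 1*15 = -½ - 15 = -31/2)
F(w) = 0
F(s(1))*(-37/(6 + 2)²) = 0*(-37/(6 + 2)²) = 0*(-37/(8²)) = 0*(-37/64) = 0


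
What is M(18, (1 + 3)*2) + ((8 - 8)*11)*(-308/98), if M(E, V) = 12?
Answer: 12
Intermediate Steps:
M(18, (1 + 3)*2) + ((8 - 8)*11)*(-308/98) = 12 + ((8 - 8)*11)*(-308/98) = 12 + (0*11)*(-308*1/98) = 12 + 0*(-22/7) = 12 + 0 = 12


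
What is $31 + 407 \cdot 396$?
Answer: $161203$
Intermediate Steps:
$31 + 407 \cdot 396 = 31 + 161172 = 161203$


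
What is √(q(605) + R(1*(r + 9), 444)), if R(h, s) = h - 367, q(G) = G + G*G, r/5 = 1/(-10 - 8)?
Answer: √13185782/6 ≈ 605.20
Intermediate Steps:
r = -5/18 (r = 5/(-10 - 8) = 5/(-18) = 5*(-1/18) = -5/18 ≈ -0.27778)
q(G) = G + G²
R(h, s) = -367 + h
√(q(605) + R(1*(r + 9), 444)) = √(605*(1 + 605) + (-367 + 1*(-5/18 + 9))) = √(605*606 + (-367 + 1*(157/18))) = √(366630 + (-367 + 157/18)) = √(366630 - 6449/18) = √(6592891/18) = √13185782/6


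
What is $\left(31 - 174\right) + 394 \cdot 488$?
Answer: $192129$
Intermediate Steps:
$\left(31 - 174\right) + 394 \cdot 488 = -143 + 192272 = 192129$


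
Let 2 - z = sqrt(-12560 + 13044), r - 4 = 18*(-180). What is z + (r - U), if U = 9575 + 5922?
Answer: -18753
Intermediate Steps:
U = 15497
r = -3236 (r = 4 + 18*(-180) = 4 - 3240 = -3236)
z = -20 (z = 2 - sqrt(-12560 + 13044) = 2 - sqrt(484) = 2 - 1*22 = 2 - 22 = -20)
z + (r - U) = -20 + (-3236 - 1*15497) = -20 + (-3236 - 15497) = -20 - 18733 = -18753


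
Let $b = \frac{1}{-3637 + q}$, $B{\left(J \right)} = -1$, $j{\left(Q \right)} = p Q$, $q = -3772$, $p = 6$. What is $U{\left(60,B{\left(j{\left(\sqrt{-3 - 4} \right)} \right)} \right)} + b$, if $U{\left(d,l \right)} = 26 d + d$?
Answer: $\frac{12002579}{7409} \approx 1620.0$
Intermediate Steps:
$j{\left(Q \right)} = 6 Q$
$U{\left(d,l \right)} = 27 d$
$b = - \frac{1}{7409}$ ($b = \frac{1}{-3637 - 3772} = \frac{1}{-7409} = - \frac{1}{7409} \approx -0.00013497$)
$U{\left(60,B{\left(j{\left(\sqrt{-3 - 4} \right)} \right)} \right)} + b = 27 \cdot 60 - \frac{1}{7409} = 1620 - \frac{1}{7409} = \frac{12002579}{7409}$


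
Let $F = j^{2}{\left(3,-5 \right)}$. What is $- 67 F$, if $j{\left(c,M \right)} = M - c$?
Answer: $-4288$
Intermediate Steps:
$F = 64$ ($F = \left(-5 - 3\right)^{2} = \left(-8\right)^{2} = 64$)
$- 67 F = \left(-67\right) 64 = -4288$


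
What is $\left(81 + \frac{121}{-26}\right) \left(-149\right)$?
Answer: $- \frac{295765}{26} \approx -11376.0$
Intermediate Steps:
$\left(81 + \frac{121}{-26}\right) \left(-149\right) = \left(81 + 121 \left(- \frac{1}{26}\right)\right) \left(-149\right) = \left(81 - \frac{121}{26}\right) \left(-149\right) = \frac{1985}{26} \left(-149\right) = - \frac{295765}{26}$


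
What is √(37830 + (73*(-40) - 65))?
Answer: √34845 ≈ 186.67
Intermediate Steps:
√(37830 + (73*(-40) - 65)) = √(37830 + (-2920 - 65)) = √(37830 - 2985) = √34845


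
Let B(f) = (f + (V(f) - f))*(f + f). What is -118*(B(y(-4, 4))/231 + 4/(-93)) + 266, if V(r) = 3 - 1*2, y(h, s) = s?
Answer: 637302/2387 ≈ 266.99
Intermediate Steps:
V(r) = 1 (V(r) = 3 - 2 = 1)
B(f) = 2*f (B(f) = (f + (1 - f))*(f + f) = 1*(2*f) = 2*f)
-118*(B(y(-4, 4))/231 + 4/(-93)) + 266 = -118*((2*4)/231 + 4/(-93)) + 266 = -118*(8*(1/231) + 4*(-1/93)) + 266 = -118*(8/231 - 4/93) + 266 = -118*(-20/2387) + 266 = 2360/2387 + 266 = 637302/2387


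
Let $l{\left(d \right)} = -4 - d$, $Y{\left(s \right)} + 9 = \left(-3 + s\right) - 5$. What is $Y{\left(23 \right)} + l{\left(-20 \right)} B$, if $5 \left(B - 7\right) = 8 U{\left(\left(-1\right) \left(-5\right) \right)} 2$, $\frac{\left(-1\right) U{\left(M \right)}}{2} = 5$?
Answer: $-394$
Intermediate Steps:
$U{\left(M \right)} = -10$ ($U{\left(M \right)} = \left(-2\right) 5 = -10$)
$B = -25$ ($B = 7 + \frac{8 \left(-10\right) 2}{5} = 7 + \frac{\left(-80\right) 2}{5} = 7 + \frac{1}{5} \left(-160\right) = 7 - 32 = -25$)
$Y{\left(s \right)} = -17 + s$ ($Y{\left(s \right)} = -9 + \left(\left(-3 + s\right) - 5\right) = -9 + \left(-8 + s\right) = -17 + s$)
$Y{\left(23 \right)} + l{\left(-20 \right)} B = \left(-17 + 23\right) + \left(-4 - -20\right) \left(-25\right) = 6 + \left(-4 + 20\right) \left(-25\right) = 6 + 16 \left(-25\right) = 6 - 400 = -394$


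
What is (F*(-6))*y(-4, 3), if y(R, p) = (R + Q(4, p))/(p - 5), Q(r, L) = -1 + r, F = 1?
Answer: -3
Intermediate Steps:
y(R, p) = (3 + R)/(-5 + p) (y(R, p) = (R + (-1 + 4))/(p - 5) = (R + 3)/(-5 + p) = (3 + R)/(-5 + p))
(F*(-6))*y(-4, 3) = (1*(-6))*((3 - 4)/(-5 + 3)) = -6*(-1)/(-2) = -(-3)*(-1) = -6*½ = -3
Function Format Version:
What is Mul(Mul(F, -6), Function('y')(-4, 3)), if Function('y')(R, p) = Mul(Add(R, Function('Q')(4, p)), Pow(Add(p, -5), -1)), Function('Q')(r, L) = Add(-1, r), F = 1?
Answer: -3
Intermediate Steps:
Function('y')(R, p) = Mul(Pow(Add(-5, p), -1), Add(3, R)) (Function('y')(R, p) = Mul(Add(R, Add(-1, 4)), Pow(Add(p, -5), -1)) = Mul(Add(R, 3), Pow(Add(-5, p), -1)) = Mul(Add(3, R), Pow(Add(-5, p), -1)) = Mul(Pow(Add(-5, p), -1), Add(3, R)))
Mul(Mul(F, -6), Function('y')(-4, 3)) = Mul(Mul(1, -6), Mul(Pow(Add(-5, 3), -1), Add(3, -4))) = Mul(-6, Mul(Pow(-2, -1), -1)) = Mul(-6, Mul(Rational(-1, 2), -1)) = Mul(-6, Rational(1, 2)) = -3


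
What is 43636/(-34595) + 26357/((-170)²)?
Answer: -4108941/11762300 ≈ -0.34933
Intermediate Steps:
43636/(-34595) + 26357/((-170)²) = 43636*(-1/34595) + 26357/28900 = -43636/34595 + 26357*(1/28900) = -43636/34595 + 26357/28900 = -4108941/11762300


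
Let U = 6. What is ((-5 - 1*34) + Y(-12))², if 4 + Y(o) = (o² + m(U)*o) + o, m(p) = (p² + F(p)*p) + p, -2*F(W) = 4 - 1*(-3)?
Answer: 26569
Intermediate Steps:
F(W) = -7/2 (F(W) = -(4 - 1*(-3))/2 = -(4 + 3)/2 = -½*7 = -7/2)
m(p) = p² - 5*p/2 (m(p) = (p² - 7*p/2) + p = p² - 5*p/2)
Y(o) = -4 + o² + 22*o (Y(o) = -4 + ((o² + ((½)*6*(-5 + 2*6))*o) + o) = -4 + ((o² + ((½)*6*(-5 + 12))*o) + o) = -4 + ((o² + ((½)*6*7)*o) + o) = -4 + ((o² + 21*o) + o) = -4 + (o² + 22*o) = -4 + o² + 22*o)
((-5 - 1*34) + Y(-12))² = ((-5 - 1*34) + (-4 + (-12)² + 22*(-12)))² = ((-5 - 34) + (-4 + 144 - 264))² = (-39 - 124)² = (-163)² = 26569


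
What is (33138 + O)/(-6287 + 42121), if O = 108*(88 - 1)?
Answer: 21267/17917 ≈ 1.1870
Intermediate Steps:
O = 9396 (O = 108*87 = 9396)
(33138 + O)/(-6287 + 42121) = (33138 + 9396)/(-6287 + 42121) = 42534/35834 = 42534*(1/35834) = 21267/17917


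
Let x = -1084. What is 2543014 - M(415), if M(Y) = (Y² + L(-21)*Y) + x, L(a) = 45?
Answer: 2353198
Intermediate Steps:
M(Y) = -1084 + Y² + 45*Y (M(Y) = (Y² + 45*Y) - 1084 = -1084 + Y² + 45*Y)
2543014 - M(415) = 2543014 - (-1084 + 415² + 45*415) = 2543014 - (-1084 + 172225 + 18675) = 2543014 - 1*189816 = 2543014 - 189816 = 2353198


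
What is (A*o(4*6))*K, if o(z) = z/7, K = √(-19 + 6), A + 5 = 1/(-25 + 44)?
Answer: -2256*I*√13/133 ≈ -61.159*I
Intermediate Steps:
A = -94/19 (A = -5 + 1/(-25 + 44) = -5 + 1/19 = -94/19 ≈ -4.9474)
K = I*√13 (K = √(-13) = I*√13 ≈ 3.6056*I)
o(z) = z/7 (o(z) = z*(⅐) = z/7)
(A*o(4*6))*K = (-94*4*6/133)*(I*√13) = (-94*24/133)*(I*√13) = (-94/19*24/7)*(I*√13) = -2256*I*√13/133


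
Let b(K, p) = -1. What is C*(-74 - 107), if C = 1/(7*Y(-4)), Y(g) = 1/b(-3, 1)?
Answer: 181/7 ≈ 25.857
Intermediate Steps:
Y(g) = -1 (Y(g) = 1/(-1) = -1)
C = -⅐ (C = 1/(7*(-1)) = 1/(-7) = -⅐ ≈ -0.14286)
C*(-74 - 107) = -(-74 - 107)/7 = -⅐*(-181) = 181/7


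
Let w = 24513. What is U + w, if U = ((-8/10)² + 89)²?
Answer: 20342706/625 ≈ 32548.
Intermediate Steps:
U = 5022081/625 (U = ((-8*⅒)² + 89)² = ((-⅘)² + 89)² = (16/25 + 89)² = (2241/25)² = 5022081/625 ≈ 8035.3)
U + w = 5022081/625 + 24513 = 20342706/625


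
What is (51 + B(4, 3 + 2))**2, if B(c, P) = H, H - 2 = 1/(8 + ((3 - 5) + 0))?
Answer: 101761/36 ≈ 2826.7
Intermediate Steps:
H = 13/6 (H = 2 + 1/(8 + ((3 - 5) + 0)) = 2 + 1/(8 + (-2 + 0)) = 2 + 1/(8 - 2) = 2 + 1/6 = 13/6 ≈ 2.1667)
B(c, P) = 13/6
(51 + B(4, 3 + 2))**2 = (51 + 13/6)**2 = (319/6)**2 = 101761/36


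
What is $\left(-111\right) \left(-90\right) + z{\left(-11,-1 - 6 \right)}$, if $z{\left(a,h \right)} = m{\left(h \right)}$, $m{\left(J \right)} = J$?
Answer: $9983$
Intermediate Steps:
$z{\left(a,h \right)} = h$
$\left(-111\right) \left(-90\right) + z{\left(-11,-1 - 6 \right)} = \left(-111\right) \left(-90\right) - 7 = 9990 - 7 = 9983$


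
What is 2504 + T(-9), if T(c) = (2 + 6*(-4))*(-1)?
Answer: 2526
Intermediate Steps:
T(c) = 22 (T(c) = (2 - 24)*(-1) = -22*(-1) = 22)
2504 + T(-9) = 2504 + 22 = 2526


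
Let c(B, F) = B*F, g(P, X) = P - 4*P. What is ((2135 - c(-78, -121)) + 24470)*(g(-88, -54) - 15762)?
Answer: -266054166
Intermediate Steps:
g(P, X) = -3*P
((2135 - c(-78, -121)) + 24470)*(g(-88, -54) - 15762) = ((2135 - (-78)*(-121)) + 24470)*(-3*(-88) - 15762) = ((2135 - 1*9438) + 24470)*(264 - 15762) = ((2135 - 9438) + 24470)*(-15498) = (-7303 + 24470)*(-15498) = 17167*(-15498) = -266054166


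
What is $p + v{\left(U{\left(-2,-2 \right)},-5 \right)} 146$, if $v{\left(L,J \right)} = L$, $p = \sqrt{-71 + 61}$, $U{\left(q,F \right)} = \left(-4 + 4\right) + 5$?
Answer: $730 + i \sqrt{10} \approx 730.0 + 3.1623 i$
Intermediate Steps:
$U{\left(q,F \right)} = 5$ ($U{\left(q,F \right)} = 0 + 5 = 5$)
$p = i \sqrt{10}$ ($p = \sqrt{-10} = i \sqrt{10} \approx 3.1623 i$)
$p + v{\left(U{\left(-2,-2 \right)},-5 \right)} 146 = i \sqrt{10} + 5 \cdot 146 = i \sqrt{10} + 730 = 730 + i \sqrt{10}$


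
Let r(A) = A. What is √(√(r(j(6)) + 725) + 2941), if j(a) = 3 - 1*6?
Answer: √(2941 + 19*√2) ≈ 54.478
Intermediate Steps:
j(a) = -3 (j(a) = 3 - 6 = -3)
√(√(r(j(6)) + 725) + 2941) = √(√(-3 + 725) + 2941) = √(√722 + 2941) = √(19*√2 + 2941) = √(2941 + 19*√2)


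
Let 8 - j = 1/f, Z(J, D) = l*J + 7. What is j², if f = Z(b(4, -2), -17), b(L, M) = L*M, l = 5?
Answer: 70225/1089 ≈ 64.486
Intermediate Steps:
Z(J, D) = 7 + 5*J (Z(J, D) = 5*J + 7 = 7 + 5*J)
f = -33 (f = 7 + 5*(4*(-2)) = 7 + 5*(-8) = 7 - 40 = -33)
j = 265/33 (j = 8 - 1/(-33) = 8 - 1*(-1/33) = 8 + 1/33 = 265/33 ≈ 8.0303)
j² = (265/33)² = 70225/1089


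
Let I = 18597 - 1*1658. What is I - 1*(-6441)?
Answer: 23380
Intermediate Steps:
I = 16939 (I = 18597 - 1658 = 16939)
I - 1*(-6441) = 16939 - 1*(-6441) = 16939 + 6441 = 23380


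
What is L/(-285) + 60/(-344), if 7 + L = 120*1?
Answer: -13993/24510 ≈ -0.57091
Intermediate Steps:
L = 113 (L = -7 + 120*1 = -7 + 120 = 113)
L/(-285) + 60/(-344) = 113/(-285) + 60/(-344) = 113*(-1/285) + 60*(-1/344) = -113/285 - 15/86 = -13993/24510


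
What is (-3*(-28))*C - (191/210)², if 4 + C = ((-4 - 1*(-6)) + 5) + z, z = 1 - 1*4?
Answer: -36481/44100 ≈ -0.82723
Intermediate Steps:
z = -3 (z = 1 - 4 = -3)
C = 0 (C = -4 + (((-4 - 1*(-6)) + 5) - 3) = -4 + (((-4 + 6) + 5) - 3) = -4 + ((2 + 5) - 3) = -4 + (7 - 3) = -4 + 4 = 0)
(-3*(-28))*C - (191/210)² = -3*(-28)*0 - (191/210)² = 84*0 - (191*(1/210))² = 0 - (191/210)² = 0 - 1*36481/44100 = 0 - 36481/44100 = -36481/44100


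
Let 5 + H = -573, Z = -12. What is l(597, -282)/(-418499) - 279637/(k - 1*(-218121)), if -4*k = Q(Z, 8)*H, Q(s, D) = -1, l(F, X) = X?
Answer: -233932670980/182445894547 ≈ -1.2822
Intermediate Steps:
H = -578 (H = -5 - 573 = -578)
k = -289/2 (k = -(-1)*(-578)/4 = -1/4*578 = -289/2 ≈ -144.50)
l(597, -282)/(-418499) - 279637/(k - 1*(-218121)) = -282/(-418499) - 279637/(-289/2 - 1*(-218121)) = -282*(-1/418499) - 279637/(-289/2 + 218121) = 282/418499 - 279637/435953/2 = 282/418499 - 279637*2/435953 = 282/418499 - 559274/435953 = -233932670980/182445894547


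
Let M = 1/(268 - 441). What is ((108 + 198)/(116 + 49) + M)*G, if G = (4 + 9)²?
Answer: 2972879/9515 ≈ 312.44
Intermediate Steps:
G = 169 (G = 13² = 169)
M = -1/173 (M = 1/(-173) = -1/173 ≈ -0.0057803)
((108 + 198)/(116 + 49) + M)*G = ((108 + 198)/(116 + 49) - 1/173)*169 = (306/165 - 1/173)*169 = (306*(1/165) - 1/173)*169 = (102/55 - 1/173)*169 = (17591/9515)*169 = 2972879/9515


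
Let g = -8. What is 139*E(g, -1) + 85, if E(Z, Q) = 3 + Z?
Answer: -610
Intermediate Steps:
139*E(g, -1) + 85 = 139*(3 - 8) + 85 = 139*(-5) + 85 = -695 + 85 = -610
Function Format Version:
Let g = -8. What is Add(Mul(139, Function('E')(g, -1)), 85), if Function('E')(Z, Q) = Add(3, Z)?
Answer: -610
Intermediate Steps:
Add(Mul(139, Function('E')(g, -1)), 85) = Add(Mul(139, Add(3, -8)), 85) = Add(Mul(139, -5), 85) = Add(-695, 85) = -610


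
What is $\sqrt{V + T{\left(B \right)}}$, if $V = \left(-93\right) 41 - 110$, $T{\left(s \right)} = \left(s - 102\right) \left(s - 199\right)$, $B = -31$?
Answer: $3 \sqrt{2963} \approx 163.3$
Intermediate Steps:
$T{\left(s \right)} = \left(-199 + s\right) \left(-102 + s\right)$ ($T{\left(s \right)} = \left(-102 + s\right) \left(-199 + s\right) = \left(-199 + s\right) \left(-102 + s\right)$)
$V = -3923$ ($V = -3813 - 110 = -3923$)
$\sqrt{V + T{\left(B \right)}} = \sqrt{-3923 + \left(20298 + \left(-31\right)^{2} - -9331\right)} = \sqrt{-3923 + \left(20298 + 961 + 9331\right)} = \sqrt{-3923 + 30590} = \sqrt{26667} = 3 \sqrt{2963}$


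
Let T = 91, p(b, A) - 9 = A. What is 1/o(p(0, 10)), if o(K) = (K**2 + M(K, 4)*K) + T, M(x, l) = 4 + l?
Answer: 1/604 ≈ 0.0016556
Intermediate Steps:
p(b, A) = 9 + A
o(K) = 91 + K**2 + 8*K (o(K) = (K**2 + (4 + 4)*K) + 91 = (K**2 + 8*K) + 91 = 91 + K**2 + 8*K)
1/o(p(0, 10)) = 1/(91 + (9 + 10)**2 + 8*(9 + 10)) = 1/(91 + 19**2 + 8*19) = 1/(91 + 361 + 152) = 1/604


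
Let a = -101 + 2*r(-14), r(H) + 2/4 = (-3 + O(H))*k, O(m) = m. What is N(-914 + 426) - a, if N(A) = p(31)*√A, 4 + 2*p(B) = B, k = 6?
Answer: 306 + 27*I*√122 ≈ 306.0 + 298.22*I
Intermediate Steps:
p(B) = -2 + B/2
r(H) = -37/2 + 6*H (r(H) = -½ + (-3 + H)*6 = -½ + (-18 + 6*H) = -37/2 + 6*H)
N(A) = 27*√A/2 (N(A) = (-2 + (½)*31)*√A = (-2 + 31/2)*√A = 27*√A/2)
a = -306 (a = -101 + 2*(-37/2 + 6*(-14)) = -101 + 2*(-37/2 - 84) = -101 + 2*(-205/2) = -101 - 205 = -306)
N(-914 + 426) - a = 27*√(-914 + 426)/2 - 1*(-306) = 27*√(-488)/2 + 306 = 27*(2*I*√122)/2 + 306 = 27*I*√122 + 306 = 306 + 27*I*√122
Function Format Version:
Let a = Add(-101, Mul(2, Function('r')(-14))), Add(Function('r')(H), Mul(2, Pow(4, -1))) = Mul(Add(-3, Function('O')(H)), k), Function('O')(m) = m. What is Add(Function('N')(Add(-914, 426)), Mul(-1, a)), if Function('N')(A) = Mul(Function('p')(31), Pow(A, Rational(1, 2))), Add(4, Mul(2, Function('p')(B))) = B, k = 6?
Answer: Add(306, Mul(27, I, Pow(122, Rational(1, 2)))) ≈ Add(306.00, Mul(298.22, I))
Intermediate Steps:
Function('p')(B) = Add(-2, Mul(Rational(1, 2), B))
Function('r')(H) = Add(Rational(-37, 2), Mul(6, H)) (Function('r')(H) = Add(Rational(-1, 2), Mul(Add(-3, H), 6)) = Add(Rational(-1, 2), Add(-18, Mul(6, H))) = Add(Rational(-37, 2), Mul(6, H)))
Function('N')(A) = Mul(Rational(27, 2), Pow(A, Rational(1, 2))) (Function('N')(A) = Mul(Add(-2, Mul(Rational(1, 2), 31)), Pow(A, Rational(1, 2))) = Mul(Add(-2, Rational(31, 2)), Pow(A, Rational(1, 2))) = Mul(Rational(27, 2), Pow(A, Rational(1, 2))))
a = -306 (a = Add(-101, Mul(2, Add(Rational(-37, 2), Mul(6, -14)))) = Add(-101, Mul(2, Add(Rational(-37, 2), -84))) = Add(-101, Mul(2, Rational(-205, 2))) = Add(-101, -205) = -306)
Add(Function('N')(Add(-914, 426)), Mul(-1, a)) = Add(Mul(Rational(27, 2), Pow(Add(-914, 426), Rational(1, 2))), Mul(-1, -306)) = Add(Mul(Rational(27, 2), Pow(-488, Rational(1, 2))), 306) = Add(Mul(Rational(27, 2), Mul(2, I, Pow(122, Rational(1, 2)))), 306) = Add(Mul(27, I, Pow(122, Rational(1, 2))), 306) = Add(306, Mul(27, I, Pow(122, Rational(1, 2))))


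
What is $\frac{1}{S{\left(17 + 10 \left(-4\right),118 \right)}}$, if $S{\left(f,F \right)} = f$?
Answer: $- \frac{1}{23} \approx -0.043478$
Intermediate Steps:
$\frac{1}{S{\left(17 + 10 \left(-4\right),118 \right)}} = \frac{1}{17 + 10 \left(-4\right)} = \frac{1}{17 - 40} = \frac{1}{-23} = - \frac{1}{23}$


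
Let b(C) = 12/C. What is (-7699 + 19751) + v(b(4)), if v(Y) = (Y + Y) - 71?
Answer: 11987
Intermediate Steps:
v(Y) = -71 + 2*Y (v(Y) = 2*Y - 71 = -71 + 2*Y)
(-7699 + 19751) + v(b(4)) = (-7699 + 19751) + (-71 + 2*(12/4)) = 12052 + (-71 + 2*(12*(1/4))) = 12052 + (-71 + 2*3) = 12052 + (-71 + 6) = 12052 - 65 = 11987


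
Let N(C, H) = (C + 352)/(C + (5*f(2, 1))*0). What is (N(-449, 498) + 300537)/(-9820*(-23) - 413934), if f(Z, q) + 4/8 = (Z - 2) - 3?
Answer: -67470605/42222613 ≈ -1.5980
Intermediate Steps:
f(Z, q) = -11/2 + Z (f(Z, q) = -½ + ((Z - 2) - 3) = -½ + ((-2 + Z) - 3) = -½ + (-5 + Z) = -11/2 + Z)
N(C, H) = (352 + C)/C (N(C, H) = (C + 352)/(C + (5*(-11/2 + 2))*0) = (352 + C)/(C + (5*(-7/2))*0) = (352 + C)/(C - 35/2*0) = (352 + C)/(C + 0) = (352 + C)/C)
(N(-449, 498) + 300537)/(-9820*(-23) - 413934) = ((352 - 449)/(-449) + 300537)/(-9820*(-23) - 413934) = (-1/449*(-97) + 300537)/(225860 - 413934) = (97/449 + 300537)/(-188074) = (134941210/449)*(-1/188074) = -67470605/42222613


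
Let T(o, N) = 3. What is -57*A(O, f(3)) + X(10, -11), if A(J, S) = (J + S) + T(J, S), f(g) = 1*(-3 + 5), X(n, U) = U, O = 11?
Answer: -923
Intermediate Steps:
f(g) = 2 (f(g) = 1*2 = 2)
A(J, S) = 3 + J + S (A(J, S) = (J + S) + 3 = 3 + J + S)
-57*A(O, f(3)) + X(10, -11) = -57*(3 + 11 + 2) - 11 = -57*16 - 11 = -912 - 11 = -923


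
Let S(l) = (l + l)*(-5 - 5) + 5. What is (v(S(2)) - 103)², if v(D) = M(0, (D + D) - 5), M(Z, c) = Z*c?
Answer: 10609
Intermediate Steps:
S(l) = 5 - 20*l (S(l) = (2*l)*(-10) + 5 = -20*l + 5 = 5 - 20*l)
v(D) = 0 (v(D) = 0*((D + D) - 5) = 0*(2*D - 5) = 0*(-5 + 2*D) = 0)
(v(S(2)) - 103)² = (0 - 103)² = (-103)² = 10609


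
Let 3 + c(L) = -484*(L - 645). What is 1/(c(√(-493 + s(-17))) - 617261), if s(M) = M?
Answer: I/(4*(-76271*I + 121*√510)) ≈ -3.2736e-6 + 1.1728e-7*I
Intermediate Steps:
c(L) = 312177 - 484*L (c(L) = -3 - 484*(L - 645) = -3 - 484*(-645 + L) = -3 + (312180 - 484*L) = 312177 - 484*L)
1/(c(√(-493 + s(-17))) - 617261) = 1/((312177 - 484*√(-493 - 17)) - 617261) = 1/((312177 - 484*I*√510) - 617261) = 1/(-305084 - 484*I*√510)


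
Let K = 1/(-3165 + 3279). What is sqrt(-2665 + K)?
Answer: I*sqrt(34634226)/114 ≈ 51.624*I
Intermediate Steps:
K = 1/114 ≈ 0.0087719
sqrt(-2665 + K) = sqrt(-2665 + 1/114) = sqrt(-303809/114) = I*sqrt(34634226)/114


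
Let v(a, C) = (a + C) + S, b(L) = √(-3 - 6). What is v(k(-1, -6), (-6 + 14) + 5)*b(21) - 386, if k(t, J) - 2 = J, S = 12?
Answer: -386 + 63*I ≈ -386.0 + 63.0*I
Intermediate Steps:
k(t, J) = 2 + J
b(L) = 3*I (b(L) = √(-9) = 3*I)
v(a, C) = 12 + C + a (v(a, C) = (a + C) + 12 = (C + a) + 12 = 12 + C + a)
v(k(-1, -6), (-6 + 14) + 5)*b(21) - 386 = (12 + ((-6 + 14) + 5) + (2 - 6))*(3*I) - 386 = (12 + (8 + 5) - 4)*(3*I) - 386 = (12 + 13 - 4)*(3*I) - 386 = 21*(3*I) - 386 = 63*I - 386 = -386 + 63*I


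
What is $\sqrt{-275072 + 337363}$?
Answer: $\sqrt{62291} \approx 249.58$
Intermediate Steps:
$\sqrt{-275072 + 337363} = \sqrt{62291}$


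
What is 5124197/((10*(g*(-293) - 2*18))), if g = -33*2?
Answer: 5124197/193020 ≈ 26.547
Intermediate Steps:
g = -66
5124197/((10*(g*(-293) - 2*18))) = 5124197/((10*(-66*(-293) - 2*18))) = 5124197/((10*(19338 - 36))) = 5124197/((10*19302)) = 5124197/193020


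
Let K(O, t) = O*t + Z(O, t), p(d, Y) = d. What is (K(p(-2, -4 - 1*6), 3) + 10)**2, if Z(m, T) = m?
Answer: 4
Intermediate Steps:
K(O, t) = O + O*t (K(O, t) = O*t + O = O + O*t)
(K(p(-2, -4 - 1*6), 3) + 10)**2 = (-2*(1 + 3) + 10)**2 = (-2*4 + 10)**2 = (-8 + 10)**2 = 2**2 = 4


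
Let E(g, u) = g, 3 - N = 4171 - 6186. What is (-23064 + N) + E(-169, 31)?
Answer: -21215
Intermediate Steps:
N = 2018 (N = 3 - (4171 - 6186) = 3 - 1*(-2015) = 3 + 2015 = 2018)
(-23064 + N) + E(-169, 31) = (-23064 + 2018) - 169 = -21046 - 169 = -21215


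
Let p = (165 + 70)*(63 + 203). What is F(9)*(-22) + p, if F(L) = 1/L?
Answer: 562568/9 ≈ 62508.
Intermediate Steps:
p = 62510 (p = 235*266 = 62510)
F(9)*(-22) + p = -22/9 + 62510 = 562568/9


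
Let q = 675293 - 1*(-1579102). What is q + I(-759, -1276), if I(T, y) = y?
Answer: 2253119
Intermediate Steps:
q = 2254395 (q = 675293 + 1579102 = 2254395)
q + I(-759, -1276) = 2254395 - 1276 = 2253119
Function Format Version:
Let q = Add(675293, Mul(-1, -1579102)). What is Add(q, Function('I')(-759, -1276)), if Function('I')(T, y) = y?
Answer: 2253119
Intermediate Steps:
q = 2254395 (q = Add(675293, 1579102) = 2254395)
Add(q, Function('I')(-759, -1276)) = Add(2254395, -1276) = 2253119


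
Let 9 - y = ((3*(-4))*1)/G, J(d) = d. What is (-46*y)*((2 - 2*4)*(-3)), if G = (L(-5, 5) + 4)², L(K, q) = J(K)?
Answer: -17388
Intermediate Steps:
L(K, q) = K
G = 1 (G = (-5 + 4)² = (-1)² = 1)
y = 21 (y = 9 - (3*(-4))*1/1 = 9 - (-12*1) = 9 - (-12) = 9 - 1*(-12) = 9 + 12 = 21)
(-46*y)*((2 - 2*4)*(-3)) = (-46*21)*((2 - 2*4)*(-3)) = -966*(2 - 8)*(-3) = -(-5796)*(-3) = -966*18 = -17388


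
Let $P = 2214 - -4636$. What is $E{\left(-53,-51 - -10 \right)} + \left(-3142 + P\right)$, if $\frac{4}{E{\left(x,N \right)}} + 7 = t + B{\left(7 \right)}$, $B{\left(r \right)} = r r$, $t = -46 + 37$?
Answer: $\frac{122368}{33} \approx 3708.1$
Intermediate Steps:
$t = -9$
$B{\left(r \right)} = r^{2}$
$P = 6850$ ($P = 2214 + 4636 = 6850$)
$E{\left(x,N \right)} = \frac{4}{33}$ ($E{\left(x,N \right)} = \frac{4}{-7 - \left(9 - 7^{2}\right)} = \frac{4}{-7 + \left(-9 + 49\right)} = \frac{4}{-7 + 40} = \frac{4}{33}$)
$E{\left(-53,-51 - -10 \right)} + \left(-3142 + P\right) = \frac{4}{33} + \left(-3142 + 6850\right) = \frac{4}{33} + 3708 = \frac{122368}{33}$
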